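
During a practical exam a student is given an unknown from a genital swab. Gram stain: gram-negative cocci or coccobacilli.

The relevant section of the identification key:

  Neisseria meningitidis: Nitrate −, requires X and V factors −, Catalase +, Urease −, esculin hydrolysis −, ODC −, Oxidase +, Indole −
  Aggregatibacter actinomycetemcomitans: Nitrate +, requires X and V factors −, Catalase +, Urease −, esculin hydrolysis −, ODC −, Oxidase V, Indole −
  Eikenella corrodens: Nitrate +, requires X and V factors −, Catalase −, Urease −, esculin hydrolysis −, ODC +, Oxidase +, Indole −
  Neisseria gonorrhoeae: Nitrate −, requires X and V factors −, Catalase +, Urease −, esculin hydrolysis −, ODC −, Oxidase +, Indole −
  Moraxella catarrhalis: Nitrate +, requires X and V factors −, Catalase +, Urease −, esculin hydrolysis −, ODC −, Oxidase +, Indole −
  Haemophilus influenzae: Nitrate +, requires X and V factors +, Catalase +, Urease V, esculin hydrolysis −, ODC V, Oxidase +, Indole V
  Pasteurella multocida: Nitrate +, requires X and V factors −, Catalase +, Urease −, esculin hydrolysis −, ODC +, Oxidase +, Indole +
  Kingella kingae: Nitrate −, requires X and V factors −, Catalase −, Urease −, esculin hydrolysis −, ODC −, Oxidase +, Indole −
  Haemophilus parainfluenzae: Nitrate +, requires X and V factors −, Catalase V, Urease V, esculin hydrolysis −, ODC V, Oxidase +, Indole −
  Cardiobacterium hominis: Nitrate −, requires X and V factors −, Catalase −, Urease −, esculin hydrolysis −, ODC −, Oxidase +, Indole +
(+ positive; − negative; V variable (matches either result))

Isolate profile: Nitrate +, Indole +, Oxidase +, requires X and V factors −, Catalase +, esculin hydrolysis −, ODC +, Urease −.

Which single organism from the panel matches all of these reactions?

Pasteurella multocida

Oxidase +: all 10 remaining candidates are consistent.
esculin hydrolysis −: all 10 remaining candidates are consistent.
Catalase +: excludes Eikenella corrodens, Kingella kingae, Cardiobacterium hominis — 7 left.
Indole +: excludes 5 organisms — 2 left.
Nitrate +: all 2 remaining candidates are consistent.
ODC +: all 2 remaining candidates are consistent.
requires X and V factors −: excludes Haemophilus influenzae — 1 left.
Urease −: the one remaining candidate is consistent.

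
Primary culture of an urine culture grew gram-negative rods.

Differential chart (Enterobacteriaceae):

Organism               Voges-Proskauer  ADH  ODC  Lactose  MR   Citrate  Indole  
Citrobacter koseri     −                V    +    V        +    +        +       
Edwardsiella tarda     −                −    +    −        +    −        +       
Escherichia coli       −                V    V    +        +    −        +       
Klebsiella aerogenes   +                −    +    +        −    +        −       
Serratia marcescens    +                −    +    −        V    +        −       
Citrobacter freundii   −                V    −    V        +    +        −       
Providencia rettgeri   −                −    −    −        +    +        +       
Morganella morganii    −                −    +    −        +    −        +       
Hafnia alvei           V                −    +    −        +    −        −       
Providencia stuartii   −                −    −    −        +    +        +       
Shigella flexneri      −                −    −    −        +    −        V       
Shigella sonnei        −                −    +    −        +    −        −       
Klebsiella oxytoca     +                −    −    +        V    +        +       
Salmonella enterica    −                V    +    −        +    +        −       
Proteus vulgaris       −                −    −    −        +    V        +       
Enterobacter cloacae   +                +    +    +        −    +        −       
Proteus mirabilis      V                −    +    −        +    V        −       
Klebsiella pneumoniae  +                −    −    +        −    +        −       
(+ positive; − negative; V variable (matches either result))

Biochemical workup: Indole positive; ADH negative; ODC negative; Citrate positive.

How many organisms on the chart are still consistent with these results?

ODC −: excludes 10 organisms — 8 left.
Citrate +: excludes Escherichia coli, Shigella flexneri — 6 left.
Indole +: excludes Citrobacter freundii, Klebsiella pneumoniae — 4 left.
ADH −: all 4 remaining candidates are consistent.
Still consistent: Klebsiella oxytoca, Proteus vulgaris, Providencia rettgeri, Providencia stuartii.

4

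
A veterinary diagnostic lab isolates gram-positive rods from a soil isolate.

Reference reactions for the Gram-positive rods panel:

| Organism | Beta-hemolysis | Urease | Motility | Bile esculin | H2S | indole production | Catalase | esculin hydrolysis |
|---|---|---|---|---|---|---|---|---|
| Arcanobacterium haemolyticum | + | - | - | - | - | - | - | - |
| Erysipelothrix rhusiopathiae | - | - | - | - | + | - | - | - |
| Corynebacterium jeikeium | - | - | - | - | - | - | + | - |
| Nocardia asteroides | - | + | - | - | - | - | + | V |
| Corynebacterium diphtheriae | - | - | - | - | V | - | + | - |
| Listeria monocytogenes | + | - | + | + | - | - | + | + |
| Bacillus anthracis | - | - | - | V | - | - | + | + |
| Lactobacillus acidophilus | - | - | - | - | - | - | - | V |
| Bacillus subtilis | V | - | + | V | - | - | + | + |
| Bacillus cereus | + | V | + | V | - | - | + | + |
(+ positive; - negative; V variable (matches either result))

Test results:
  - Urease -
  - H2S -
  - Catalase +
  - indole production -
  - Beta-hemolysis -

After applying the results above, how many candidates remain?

4

H2S -: excludes Erysipelothrix rhusiopathiae — 9 left.
Beta-hemolysis -: excludes Arcanobacterium haemolyticum, Listeria monocytogenes, Bacillus cereus — 6 left.
indole production -: all 6 remaining candidates are consistent.
Urease -: excludes Nocardia asteroides — 5 left.
Catalase +: excludes Lactobacillus acidophilus — 4 left.
Still consistent: Bacillus anthracis, Bacillus subtilis, Corynebacterium diphtheriae, Corynebacterium jeikeium.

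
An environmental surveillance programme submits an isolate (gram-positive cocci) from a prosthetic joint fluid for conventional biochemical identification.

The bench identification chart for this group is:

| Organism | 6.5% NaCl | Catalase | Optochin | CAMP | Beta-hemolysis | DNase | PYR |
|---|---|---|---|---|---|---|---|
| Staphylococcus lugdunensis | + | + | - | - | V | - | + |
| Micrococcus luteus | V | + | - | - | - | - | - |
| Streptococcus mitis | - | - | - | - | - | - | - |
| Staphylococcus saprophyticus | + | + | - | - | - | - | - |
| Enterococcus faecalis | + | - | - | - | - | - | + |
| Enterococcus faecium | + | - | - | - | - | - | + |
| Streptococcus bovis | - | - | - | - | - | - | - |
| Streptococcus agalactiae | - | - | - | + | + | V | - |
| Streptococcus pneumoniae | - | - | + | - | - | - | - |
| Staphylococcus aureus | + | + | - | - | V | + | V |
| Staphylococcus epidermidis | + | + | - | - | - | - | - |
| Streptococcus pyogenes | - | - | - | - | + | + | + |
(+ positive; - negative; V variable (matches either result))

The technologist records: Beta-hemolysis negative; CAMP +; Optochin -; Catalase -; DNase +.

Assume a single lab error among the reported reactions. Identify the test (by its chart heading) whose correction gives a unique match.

As reported, no row in the chart matches all 5 reactions.
Reversing Optochin → still no organism matches.
Reversing Catalase → still no organism matches.
Reversing Beta-hemolysis (to +) → unique match: Streptococcus agalactiae.
Reversing CAMP → still no organism matches.
Reversing DNase → still no organism matches.

Beta-hemolysis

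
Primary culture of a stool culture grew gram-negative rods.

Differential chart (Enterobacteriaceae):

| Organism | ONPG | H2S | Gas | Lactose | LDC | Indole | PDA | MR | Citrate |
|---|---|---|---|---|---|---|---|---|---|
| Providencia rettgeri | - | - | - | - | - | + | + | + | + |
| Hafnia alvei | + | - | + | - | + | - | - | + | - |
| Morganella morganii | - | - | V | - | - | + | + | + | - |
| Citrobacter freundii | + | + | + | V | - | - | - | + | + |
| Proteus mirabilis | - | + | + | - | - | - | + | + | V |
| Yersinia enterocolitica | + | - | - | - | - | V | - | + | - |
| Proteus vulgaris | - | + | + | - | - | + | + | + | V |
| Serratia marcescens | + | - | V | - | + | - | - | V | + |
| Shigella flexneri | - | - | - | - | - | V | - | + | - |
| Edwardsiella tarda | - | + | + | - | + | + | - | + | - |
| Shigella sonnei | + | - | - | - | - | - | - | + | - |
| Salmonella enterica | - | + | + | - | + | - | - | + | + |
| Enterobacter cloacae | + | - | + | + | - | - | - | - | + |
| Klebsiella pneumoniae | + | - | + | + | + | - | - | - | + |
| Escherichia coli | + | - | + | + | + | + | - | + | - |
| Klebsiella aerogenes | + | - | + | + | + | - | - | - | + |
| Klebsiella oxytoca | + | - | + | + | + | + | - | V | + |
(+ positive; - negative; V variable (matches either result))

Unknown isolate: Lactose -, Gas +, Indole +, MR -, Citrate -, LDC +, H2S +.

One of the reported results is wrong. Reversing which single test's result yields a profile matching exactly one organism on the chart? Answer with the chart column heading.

MR

As reported, no row in the chart matches all 7 reactions.
Reversing LDC → still no organism matches.
Reversing MR (to +) → unique match: Edwardsiella tarda.
Reversing Citrate → still no organism matches.
Reversing Gas → still no organism matches.
Reversing Indole → still no organism matches.
Reversing Lactose → still no organism matches.
Reversing H2S → still no organism matches.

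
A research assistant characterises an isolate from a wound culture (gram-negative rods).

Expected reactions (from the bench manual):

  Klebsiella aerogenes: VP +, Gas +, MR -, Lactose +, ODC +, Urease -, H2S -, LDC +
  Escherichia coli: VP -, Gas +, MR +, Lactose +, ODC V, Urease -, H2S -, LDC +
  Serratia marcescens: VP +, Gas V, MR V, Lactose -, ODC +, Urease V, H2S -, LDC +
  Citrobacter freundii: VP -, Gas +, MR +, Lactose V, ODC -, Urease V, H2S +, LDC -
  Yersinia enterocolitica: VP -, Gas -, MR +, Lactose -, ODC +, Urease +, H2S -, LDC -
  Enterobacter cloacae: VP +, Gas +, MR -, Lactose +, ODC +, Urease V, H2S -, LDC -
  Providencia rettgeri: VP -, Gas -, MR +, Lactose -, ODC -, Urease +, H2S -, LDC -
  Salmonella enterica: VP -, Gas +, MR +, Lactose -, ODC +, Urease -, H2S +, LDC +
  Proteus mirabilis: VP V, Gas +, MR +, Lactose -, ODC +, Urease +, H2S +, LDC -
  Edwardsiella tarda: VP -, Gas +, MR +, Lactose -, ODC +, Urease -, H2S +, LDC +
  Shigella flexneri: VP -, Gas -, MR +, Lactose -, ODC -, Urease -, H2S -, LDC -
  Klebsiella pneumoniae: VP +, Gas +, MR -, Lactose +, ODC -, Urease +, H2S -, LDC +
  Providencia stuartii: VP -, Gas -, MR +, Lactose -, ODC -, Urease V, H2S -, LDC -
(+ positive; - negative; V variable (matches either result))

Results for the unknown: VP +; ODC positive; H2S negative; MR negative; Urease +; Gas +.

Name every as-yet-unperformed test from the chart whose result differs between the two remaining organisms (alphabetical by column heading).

Lactose, LDC

ODC +: excludes 5 organisms — 8 left.
MR -: excludes 5 organisms — 3 left.
VP +: all 3 remaining candidates are consistent.
H2S -: all 3 remaining candidates are consistent.
Gas +: all 3 remaining candidates are consistent.
Urease +: excludes Klebsiella aerogenes — 2 left.
Two candidates remain: Enterobacter cloacae and Serratia marcescens.
  Lactose: Enterobacter cloacae +, Serratia marcescens - — discriminates.
  LDC: Enterobacter cloacae -, Serratia marcescens + — discriminates.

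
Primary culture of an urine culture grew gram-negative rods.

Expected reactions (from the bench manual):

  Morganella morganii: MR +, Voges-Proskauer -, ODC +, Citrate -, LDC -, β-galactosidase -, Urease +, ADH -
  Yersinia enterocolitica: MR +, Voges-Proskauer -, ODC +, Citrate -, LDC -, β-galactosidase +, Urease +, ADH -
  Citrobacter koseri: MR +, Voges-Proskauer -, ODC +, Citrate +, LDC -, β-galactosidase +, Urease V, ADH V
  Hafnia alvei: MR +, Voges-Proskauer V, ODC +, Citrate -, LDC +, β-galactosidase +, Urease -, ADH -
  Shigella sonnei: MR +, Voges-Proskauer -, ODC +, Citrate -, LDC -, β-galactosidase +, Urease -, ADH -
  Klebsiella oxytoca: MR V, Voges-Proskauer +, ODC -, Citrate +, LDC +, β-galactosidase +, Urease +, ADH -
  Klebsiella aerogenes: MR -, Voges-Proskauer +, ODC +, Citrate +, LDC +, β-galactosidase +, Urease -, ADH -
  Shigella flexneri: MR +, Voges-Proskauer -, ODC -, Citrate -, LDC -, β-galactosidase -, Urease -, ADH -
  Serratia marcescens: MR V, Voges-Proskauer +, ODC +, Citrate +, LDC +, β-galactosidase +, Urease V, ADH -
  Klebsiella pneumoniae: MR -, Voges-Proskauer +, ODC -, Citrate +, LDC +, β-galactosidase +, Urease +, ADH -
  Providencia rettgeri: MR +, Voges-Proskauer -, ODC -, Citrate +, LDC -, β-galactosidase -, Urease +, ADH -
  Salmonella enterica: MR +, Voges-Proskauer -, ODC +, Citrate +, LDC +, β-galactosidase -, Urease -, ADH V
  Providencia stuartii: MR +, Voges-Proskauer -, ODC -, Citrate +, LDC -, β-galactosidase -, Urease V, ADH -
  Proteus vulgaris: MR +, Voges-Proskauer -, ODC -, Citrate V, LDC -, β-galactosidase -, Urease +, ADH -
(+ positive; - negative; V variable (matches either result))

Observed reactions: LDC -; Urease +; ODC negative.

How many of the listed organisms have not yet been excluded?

3

LDC -: excludes 6 organisms — 8 left.
Urease +: excludes Shigella sonnei, Shigella flexneri — 6 left.
ODC -: excludes Morganella morganii, Yersinia enterocolitica, Citrobacter koseri — 3 left.
Still consistent: Proteus vulgaris, Providencia rettgeri, Providencia stuartii.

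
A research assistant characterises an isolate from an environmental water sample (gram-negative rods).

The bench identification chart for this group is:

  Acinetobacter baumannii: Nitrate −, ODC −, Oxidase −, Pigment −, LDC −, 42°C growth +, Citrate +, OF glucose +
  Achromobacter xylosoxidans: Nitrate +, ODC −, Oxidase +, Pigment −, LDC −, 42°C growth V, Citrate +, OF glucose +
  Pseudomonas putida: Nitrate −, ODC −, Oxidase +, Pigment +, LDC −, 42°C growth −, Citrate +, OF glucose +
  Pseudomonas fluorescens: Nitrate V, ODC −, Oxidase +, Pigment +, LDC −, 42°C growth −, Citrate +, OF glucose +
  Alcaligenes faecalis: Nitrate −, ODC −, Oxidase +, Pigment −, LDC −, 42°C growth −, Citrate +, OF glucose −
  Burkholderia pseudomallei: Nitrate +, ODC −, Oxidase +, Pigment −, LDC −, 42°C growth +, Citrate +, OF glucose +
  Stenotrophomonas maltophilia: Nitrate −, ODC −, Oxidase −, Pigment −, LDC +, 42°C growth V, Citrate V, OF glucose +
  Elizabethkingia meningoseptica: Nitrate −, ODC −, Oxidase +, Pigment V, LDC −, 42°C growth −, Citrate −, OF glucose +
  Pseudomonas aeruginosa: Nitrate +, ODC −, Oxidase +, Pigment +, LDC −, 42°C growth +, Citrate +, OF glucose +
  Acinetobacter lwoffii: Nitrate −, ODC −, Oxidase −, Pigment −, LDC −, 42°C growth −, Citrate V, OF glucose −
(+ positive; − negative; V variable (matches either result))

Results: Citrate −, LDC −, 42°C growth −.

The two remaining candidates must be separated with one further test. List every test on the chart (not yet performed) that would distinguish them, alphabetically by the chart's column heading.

OF glucose, Oxidase

LDC −: excludes Stenotrophomonas maltophilia — 9 left.
Citrate −: excludes 7 organisms — 2 left.
42°C growth −: all 2 remaining candidates are consistent.
Two candidates remain: Acinetobacter lwoffii and Elizabethkingia meningoseptica.
  Nitrate: − vs − — same for both, does not separate.
  ODC: − vs − — same for both, does not separate.
  Oxidase: Acinetobacter lwoffii −, Elizabethkingia meningoseptica + — discriminates.
  Pigment: − vs V — variable for at least one, does not separate.
  OF glucose: Acinetobacter lwoffii −, Elizabethkingia meningoseptica + — discriminates.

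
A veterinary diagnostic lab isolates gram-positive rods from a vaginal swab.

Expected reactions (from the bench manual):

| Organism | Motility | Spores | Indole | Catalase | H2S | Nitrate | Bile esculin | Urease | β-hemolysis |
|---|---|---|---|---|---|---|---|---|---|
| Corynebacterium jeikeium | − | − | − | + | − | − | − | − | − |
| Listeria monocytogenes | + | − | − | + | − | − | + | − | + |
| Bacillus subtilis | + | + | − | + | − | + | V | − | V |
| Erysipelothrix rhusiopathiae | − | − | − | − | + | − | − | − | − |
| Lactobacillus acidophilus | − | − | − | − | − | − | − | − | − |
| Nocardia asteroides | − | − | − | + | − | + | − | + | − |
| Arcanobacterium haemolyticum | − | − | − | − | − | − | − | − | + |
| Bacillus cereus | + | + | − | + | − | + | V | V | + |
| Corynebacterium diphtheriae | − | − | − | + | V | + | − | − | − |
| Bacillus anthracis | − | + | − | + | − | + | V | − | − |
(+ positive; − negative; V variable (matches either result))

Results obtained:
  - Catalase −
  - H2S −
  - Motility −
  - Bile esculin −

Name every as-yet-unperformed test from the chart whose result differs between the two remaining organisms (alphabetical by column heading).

β-hemolysis

Catalase −: excludes 7 organisms — 3 left.
Motility −: all 3 remaining candidates are consistent.
Bile esculin −: all 3 remaining candidates are consistent.
H2S −: excludes Erysipelothrix rhusiopathiae — 2 left.
Two candidates remain: Arcanobacterium haemolyticum and Lactobacillus acidophilus.
  Spores: − vs − — same for both, does not separate.
  Indole: − vs − — same for both, does not separate.
  Nitrate: − vs − — same for both, does not separate.
  Urease: − vs − — same for both, does not separate.
  β-hemolysis: Arcanobacterium haemolyticum +, Lactobacillus acidophilus − — discriminates.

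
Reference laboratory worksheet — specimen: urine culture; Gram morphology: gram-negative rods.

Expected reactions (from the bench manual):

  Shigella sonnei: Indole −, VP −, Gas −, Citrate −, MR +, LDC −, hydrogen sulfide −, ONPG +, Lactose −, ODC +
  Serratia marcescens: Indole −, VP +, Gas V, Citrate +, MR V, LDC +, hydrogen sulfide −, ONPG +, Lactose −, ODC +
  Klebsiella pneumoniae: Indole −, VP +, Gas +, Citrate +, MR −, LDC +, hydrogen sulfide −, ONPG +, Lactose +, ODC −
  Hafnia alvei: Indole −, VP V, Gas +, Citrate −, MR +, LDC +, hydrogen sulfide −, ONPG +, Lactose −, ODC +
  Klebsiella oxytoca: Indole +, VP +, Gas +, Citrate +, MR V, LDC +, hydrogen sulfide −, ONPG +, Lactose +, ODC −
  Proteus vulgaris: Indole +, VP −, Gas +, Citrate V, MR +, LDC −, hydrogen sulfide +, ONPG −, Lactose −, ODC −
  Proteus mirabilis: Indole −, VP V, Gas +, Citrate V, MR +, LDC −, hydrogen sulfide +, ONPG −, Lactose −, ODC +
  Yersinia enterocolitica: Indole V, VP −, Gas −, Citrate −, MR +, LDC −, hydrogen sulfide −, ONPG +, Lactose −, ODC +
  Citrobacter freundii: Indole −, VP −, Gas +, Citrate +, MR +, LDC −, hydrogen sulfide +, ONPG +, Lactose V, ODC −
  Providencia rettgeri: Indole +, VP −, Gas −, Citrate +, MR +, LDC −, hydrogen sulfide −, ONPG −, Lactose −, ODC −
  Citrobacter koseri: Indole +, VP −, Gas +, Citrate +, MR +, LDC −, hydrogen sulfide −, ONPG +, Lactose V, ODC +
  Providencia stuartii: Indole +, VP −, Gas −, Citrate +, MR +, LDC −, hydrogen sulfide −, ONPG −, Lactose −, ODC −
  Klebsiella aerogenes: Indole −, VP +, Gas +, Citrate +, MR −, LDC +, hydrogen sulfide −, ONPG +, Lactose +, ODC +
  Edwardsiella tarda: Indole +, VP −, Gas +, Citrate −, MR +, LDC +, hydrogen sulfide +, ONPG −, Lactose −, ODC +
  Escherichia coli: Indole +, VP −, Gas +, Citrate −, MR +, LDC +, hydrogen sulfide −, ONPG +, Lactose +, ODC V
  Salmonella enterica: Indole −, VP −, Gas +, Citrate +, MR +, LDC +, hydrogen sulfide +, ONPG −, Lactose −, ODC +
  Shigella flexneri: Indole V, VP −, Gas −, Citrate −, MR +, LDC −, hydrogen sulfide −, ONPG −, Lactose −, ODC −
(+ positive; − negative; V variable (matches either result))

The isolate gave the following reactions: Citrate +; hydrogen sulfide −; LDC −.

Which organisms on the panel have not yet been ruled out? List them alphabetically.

Citrobacter koseri, Providencia rettgeri, Providencia stuartii

hydrogen sulfide −: excludes 5 organisms — 12 left.
LDC −: excludes 6 organisms — 6 left.
Citrate +: excludes Shigella sonnei, Yersinia enterocolitica, Shigella flexneri — 3 left.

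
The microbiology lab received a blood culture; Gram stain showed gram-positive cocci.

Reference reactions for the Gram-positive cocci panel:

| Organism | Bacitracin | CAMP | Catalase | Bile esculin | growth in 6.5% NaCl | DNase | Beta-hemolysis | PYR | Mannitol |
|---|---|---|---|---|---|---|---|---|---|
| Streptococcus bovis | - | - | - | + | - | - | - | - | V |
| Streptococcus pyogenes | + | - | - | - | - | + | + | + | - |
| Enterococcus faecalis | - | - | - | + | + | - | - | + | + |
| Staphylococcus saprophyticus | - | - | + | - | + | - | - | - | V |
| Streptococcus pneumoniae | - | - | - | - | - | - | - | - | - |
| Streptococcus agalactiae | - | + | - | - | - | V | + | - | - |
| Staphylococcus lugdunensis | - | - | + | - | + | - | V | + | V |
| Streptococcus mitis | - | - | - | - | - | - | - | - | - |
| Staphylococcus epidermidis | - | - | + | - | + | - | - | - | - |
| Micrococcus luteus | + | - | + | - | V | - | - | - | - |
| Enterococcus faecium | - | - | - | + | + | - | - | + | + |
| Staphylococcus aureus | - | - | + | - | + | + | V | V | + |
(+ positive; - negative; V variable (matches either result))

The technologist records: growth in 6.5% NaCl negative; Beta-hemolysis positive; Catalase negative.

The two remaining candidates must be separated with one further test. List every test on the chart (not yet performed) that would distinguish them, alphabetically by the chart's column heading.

Beta-hemolysis +: excludes 8 organisms — 4 left.
growth in 6.5% NaCl -: excludes Staphylococcus lugdunensis, Staphylococcus aureus — 2 left.
Catalase -: all 2 remaining candidates are consistent.
Two candidates remain: Streptococcus agalactiae and Streptococcus pyogenes.
  Bacitracin: Streptococcus agalactiae -, Streptococcus pyogenes + — discriminates.
  CAMP: Streptococcus agalactiae +, Streptococcus pyogenes - — discriminates.
  Bile esculin: - vs - — same for both, does not separate.
  DNase: V vs + — variable for at least one, does not separate.
  PYR: Streptococcus agalactiae -, Streptococcus pyogenes + — discriminates.
  Mannitol: - vs - — same for both, does not separate.

Bacitracin, CAMP, PYR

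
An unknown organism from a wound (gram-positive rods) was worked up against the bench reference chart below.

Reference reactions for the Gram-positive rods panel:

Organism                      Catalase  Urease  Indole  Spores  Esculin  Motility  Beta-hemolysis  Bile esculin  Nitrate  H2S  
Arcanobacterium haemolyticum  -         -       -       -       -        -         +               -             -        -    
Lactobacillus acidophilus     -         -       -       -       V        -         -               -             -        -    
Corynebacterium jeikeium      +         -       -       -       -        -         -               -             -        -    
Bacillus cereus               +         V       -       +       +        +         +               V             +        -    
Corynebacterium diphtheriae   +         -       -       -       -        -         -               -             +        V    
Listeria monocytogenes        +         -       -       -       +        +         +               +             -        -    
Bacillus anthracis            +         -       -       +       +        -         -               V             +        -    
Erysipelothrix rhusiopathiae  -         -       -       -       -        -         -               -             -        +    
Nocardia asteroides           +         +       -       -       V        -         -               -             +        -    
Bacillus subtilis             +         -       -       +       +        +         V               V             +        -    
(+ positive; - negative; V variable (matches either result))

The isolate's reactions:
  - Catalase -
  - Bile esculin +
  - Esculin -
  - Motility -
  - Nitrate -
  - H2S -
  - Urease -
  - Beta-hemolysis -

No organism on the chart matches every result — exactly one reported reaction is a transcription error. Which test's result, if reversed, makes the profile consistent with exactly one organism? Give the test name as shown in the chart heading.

As reported, no row in the chart matches all 8 reactions.
Reversing Beta-hemolysis → still no organism matches.
Reversing H2S → still no organism matches.
Reversing Urease → still no organism matches.
Reversing Esculin → still no organism matches.
Reversing Bile esculin (to -) → unique match: Lactobacillus acidophilus.
Reversing Catalase → still no organism matches.
Reversing Nitrate → still no organism matches.
Reversing Motility → still no organism matches.

Bile esculin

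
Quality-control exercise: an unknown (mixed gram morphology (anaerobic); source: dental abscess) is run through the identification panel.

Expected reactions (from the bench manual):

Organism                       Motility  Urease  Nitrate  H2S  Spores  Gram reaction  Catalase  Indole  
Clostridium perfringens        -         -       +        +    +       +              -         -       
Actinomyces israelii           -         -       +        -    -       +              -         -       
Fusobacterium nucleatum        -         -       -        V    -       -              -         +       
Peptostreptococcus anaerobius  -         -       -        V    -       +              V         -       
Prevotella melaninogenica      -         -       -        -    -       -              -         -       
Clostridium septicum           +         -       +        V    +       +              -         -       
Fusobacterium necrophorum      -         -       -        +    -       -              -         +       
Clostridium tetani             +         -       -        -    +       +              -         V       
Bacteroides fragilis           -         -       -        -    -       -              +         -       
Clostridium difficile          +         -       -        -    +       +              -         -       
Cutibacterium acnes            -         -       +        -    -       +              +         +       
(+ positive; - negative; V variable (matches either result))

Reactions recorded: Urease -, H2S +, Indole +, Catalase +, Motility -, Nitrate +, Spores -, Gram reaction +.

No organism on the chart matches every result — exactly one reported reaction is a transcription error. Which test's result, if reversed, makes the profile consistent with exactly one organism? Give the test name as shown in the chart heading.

H2S

As reported, no row in the chart matches all 8 reactions.
Reversing Spores → still no organism matches.
Reversing H2S (to -) → unique match: Cutibacterium acnes.
Reversing Urease → still no organism matches.
Reversing Nitrate → still no organism matches.
Reversing Indole → still no organism matches.
Reversing Gram reaction → still no organism matches.
Reversing Motility → still no organism matches.
Reversing Catalase → still no organism matches.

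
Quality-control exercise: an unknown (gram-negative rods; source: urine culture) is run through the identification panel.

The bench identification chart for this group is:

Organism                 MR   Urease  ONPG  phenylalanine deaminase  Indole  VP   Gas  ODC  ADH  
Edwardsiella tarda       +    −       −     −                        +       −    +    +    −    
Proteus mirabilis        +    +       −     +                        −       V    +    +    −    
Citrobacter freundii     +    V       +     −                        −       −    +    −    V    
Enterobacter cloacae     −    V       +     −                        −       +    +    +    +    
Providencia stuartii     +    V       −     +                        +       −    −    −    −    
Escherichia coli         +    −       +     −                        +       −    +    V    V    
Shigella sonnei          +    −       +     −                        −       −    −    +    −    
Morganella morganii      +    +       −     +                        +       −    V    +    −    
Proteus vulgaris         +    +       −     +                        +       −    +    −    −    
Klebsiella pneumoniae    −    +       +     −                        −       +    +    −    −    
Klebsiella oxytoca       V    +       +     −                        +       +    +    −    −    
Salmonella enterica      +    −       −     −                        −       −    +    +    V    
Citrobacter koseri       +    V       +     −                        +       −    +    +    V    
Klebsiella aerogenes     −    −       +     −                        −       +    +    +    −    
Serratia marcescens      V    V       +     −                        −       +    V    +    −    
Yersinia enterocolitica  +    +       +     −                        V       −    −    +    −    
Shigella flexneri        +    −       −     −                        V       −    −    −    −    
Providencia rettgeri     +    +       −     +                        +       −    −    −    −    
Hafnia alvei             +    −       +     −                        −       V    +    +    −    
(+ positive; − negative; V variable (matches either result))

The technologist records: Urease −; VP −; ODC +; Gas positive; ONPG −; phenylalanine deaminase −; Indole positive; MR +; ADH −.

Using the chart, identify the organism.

Edwardsiella tarda

Indole +: excludes 9 organisms — 10 left.
VP −: excludes Klebsiella oxytoca — 9 left.
phenylalanine deaminase −: excludes Providencia stuartii, Morganella morganii, Proteus vulgaris, Providencia rettgeri — 5 left.
ODC +: excludes Shigella flexneri — 4 left.
ADH −: all 4 remaining candidates are consistent.
ONPG −: excludes Escherichia coli, Citrobacter koseri, Yersinia enterocolitica — 1 left.
Gas +: the one remaining candidate is consistent.
MR +: the one remaining candidate is consistent.
Urease −: the one remaining candidate is consistent.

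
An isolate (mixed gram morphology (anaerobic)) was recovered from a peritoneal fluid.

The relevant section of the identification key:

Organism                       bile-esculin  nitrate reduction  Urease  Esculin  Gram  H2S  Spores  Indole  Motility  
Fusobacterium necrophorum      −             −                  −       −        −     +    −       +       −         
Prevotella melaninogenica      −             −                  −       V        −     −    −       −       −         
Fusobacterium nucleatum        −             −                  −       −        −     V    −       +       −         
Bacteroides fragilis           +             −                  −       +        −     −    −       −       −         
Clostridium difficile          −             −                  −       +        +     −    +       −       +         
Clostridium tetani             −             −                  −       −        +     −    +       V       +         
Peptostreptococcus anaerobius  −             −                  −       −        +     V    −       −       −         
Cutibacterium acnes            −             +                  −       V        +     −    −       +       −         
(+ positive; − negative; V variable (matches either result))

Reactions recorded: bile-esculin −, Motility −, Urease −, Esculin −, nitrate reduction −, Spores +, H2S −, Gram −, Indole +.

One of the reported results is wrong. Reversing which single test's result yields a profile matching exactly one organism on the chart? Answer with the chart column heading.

Spores

As reported, no row in the chart matches all 9 reactions.
Reversing Indole → still no organism matches.
Reversing nitrate reduction → still no organism matches.
Reversing Urease → still no organism matches.
Reversing bile-esculin → still no organism matches.
Reversing Motility → still no organism matches.
Reversing Gram → still no organism matches.
Reversing Spores (to −) → unique match: Fusobacterium nucleatum.
Reversing H2S → still no organism matches.
Reversing Esculin → still no organism matches.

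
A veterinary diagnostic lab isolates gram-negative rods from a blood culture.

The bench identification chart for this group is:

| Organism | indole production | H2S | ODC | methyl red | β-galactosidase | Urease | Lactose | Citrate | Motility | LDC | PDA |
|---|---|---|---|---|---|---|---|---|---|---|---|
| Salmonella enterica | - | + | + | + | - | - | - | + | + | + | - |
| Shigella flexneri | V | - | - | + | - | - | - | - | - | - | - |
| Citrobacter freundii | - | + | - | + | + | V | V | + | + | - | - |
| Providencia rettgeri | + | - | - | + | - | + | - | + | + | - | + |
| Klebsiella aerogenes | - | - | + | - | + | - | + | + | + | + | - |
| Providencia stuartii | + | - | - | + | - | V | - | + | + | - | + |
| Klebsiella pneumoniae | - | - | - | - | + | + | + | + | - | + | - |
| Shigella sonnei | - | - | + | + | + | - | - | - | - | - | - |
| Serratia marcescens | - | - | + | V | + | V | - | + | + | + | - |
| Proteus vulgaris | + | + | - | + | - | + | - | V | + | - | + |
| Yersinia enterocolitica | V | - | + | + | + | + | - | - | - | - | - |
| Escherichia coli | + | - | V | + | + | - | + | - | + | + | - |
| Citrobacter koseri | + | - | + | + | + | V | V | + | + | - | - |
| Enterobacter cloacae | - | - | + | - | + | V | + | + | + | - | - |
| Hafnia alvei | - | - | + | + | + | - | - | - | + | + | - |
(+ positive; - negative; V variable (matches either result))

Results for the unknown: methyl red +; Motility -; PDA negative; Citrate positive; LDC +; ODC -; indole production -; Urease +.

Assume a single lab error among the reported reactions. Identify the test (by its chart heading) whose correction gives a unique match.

methyl red

As reported, no row in the chart matches all 8 reactions.
Reversing PDA → still no organism matches.
Reversing Urease → still no organism matches.
Reversing Citrate → still no organism matches.
Reversing ODC → still no organism matches.
Reversing indole production → still no organism matches.
Reversing LDC → still no organism matches.
Reversing methyl red (to -) → unique match: Klebsiella pneumoniae.
Reversing Motility → still no organism matches.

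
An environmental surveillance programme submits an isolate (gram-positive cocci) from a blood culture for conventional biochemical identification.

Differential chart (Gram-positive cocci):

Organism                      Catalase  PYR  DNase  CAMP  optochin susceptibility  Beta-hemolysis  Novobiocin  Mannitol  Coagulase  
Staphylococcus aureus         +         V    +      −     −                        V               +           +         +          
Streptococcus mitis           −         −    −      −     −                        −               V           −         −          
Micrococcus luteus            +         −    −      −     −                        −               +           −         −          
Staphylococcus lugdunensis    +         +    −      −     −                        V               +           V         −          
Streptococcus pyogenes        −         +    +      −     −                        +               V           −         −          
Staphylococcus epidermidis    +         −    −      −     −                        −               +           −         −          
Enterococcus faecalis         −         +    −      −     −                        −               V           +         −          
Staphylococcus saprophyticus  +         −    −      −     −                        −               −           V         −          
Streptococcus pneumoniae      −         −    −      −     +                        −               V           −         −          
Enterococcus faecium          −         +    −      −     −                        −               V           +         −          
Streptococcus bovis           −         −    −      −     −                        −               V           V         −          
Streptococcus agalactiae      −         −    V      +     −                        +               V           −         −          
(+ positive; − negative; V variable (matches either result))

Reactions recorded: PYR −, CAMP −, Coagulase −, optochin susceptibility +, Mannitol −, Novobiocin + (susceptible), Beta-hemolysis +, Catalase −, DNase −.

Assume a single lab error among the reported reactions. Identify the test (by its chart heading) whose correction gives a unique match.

As reported, no row in the chart matches all 9 reactions.
Reversing Catalase → still no organism matches.
Reversing Mannitol → still no organism matches.
Reversing CAMP → still no organism matches.
Reversing DNase → still no organism matches.
Reversing Beta-hemolysis (to −) → unique match: Streptococcus pneumoniae.
Reversing optochin susceptibility → still no organism matches.
Reversing Coagulase → still no organism matches.
Reversing Novobiocin → still no organism matches.
Reversing PYR → still no organism matches.

Beta-hemolysis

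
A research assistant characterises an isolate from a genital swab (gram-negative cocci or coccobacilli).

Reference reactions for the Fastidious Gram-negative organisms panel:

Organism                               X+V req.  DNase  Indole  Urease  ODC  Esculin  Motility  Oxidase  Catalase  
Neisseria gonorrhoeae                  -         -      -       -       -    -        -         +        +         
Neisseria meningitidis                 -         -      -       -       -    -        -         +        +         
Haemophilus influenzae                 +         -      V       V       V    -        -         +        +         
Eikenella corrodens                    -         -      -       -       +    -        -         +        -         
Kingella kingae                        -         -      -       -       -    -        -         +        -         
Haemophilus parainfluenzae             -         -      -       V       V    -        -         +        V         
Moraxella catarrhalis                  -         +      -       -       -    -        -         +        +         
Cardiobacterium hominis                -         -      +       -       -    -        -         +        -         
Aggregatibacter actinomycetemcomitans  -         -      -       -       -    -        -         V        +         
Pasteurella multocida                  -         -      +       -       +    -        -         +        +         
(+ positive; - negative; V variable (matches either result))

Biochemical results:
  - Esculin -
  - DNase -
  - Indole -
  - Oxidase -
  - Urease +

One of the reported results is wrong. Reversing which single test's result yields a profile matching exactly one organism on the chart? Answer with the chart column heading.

As reported, no row in the chart matches all 5 reactions.
Reversing DNase → still no organism matches.
Reversing Urease (to -) → unique match: Aggregatibacter actinomycetemcomitans.
Reversing Indole → still no organism matches.
Reversing Oxidase → 2 organisms match (not unique).
Reversing Esculin → still no organism matches.

Urease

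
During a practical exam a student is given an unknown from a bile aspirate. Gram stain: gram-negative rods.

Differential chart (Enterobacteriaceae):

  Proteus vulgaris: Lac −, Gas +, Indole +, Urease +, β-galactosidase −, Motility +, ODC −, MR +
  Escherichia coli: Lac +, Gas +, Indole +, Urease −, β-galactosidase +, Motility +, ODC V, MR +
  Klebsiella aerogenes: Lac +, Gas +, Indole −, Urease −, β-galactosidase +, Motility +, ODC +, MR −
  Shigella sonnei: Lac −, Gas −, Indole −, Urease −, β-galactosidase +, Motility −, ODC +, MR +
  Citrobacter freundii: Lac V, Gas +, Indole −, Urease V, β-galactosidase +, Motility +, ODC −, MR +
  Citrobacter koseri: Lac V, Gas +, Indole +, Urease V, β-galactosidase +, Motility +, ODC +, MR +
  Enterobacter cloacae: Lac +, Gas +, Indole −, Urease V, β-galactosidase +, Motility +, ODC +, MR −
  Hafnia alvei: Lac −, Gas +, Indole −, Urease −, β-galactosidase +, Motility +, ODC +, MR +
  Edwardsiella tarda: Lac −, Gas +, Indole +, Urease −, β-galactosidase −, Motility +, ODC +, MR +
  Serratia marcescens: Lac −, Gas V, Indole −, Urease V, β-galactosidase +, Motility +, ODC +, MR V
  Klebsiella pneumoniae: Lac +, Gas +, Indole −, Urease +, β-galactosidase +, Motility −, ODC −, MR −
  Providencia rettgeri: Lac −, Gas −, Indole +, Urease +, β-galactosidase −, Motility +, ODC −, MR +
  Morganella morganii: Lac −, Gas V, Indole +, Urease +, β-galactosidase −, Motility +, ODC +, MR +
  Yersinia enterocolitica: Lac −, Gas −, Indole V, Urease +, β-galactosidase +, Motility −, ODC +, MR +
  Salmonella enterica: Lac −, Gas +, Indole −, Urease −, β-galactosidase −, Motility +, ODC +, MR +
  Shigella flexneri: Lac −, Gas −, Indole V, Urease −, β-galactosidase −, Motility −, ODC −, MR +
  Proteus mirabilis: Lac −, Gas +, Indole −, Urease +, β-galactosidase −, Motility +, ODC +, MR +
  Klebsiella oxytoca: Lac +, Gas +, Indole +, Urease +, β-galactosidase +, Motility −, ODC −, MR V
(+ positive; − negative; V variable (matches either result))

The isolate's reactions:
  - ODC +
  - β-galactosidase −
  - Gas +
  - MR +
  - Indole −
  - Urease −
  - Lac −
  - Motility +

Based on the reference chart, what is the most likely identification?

Salmonella enterica

Urease −: excludes 7 organisms — 11 left.
Gas +: excludes Shigella sonnei, Shigella flexneri — 9 left.
Motility +: all 9 remaining candidates are consistent.
β-galactosidase −: excludes 7 organisms — 2 left.
MR +: all 2 remaining candidates are consistent.
ODC +: all 2 remaining candidates are consistent.
Indole −: excludes Edwardsiella tarda — 1 left.
Lac −: the one remaining candidate is consistent.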